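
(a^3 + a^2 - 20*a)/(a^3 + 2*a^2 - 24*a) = (a + 5)/(a + 6)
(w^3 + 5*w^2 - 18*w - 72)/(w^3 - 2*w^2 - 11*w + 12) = (w + 6)/(w - 1)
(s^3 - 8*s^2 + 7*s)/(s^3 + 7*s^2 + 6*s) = (s^2 - 8*s + 7)/(s^2 + 7*s + 6)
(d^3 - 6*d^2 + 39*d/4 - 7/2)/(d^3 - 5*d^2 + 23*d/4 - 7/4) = (d - 2)/(d - 1)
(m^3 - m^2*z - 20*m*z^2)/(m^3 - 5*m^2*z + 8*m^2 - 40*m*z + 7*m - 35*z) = m*(m + 4*z)/(m^2 + 8*m + 7)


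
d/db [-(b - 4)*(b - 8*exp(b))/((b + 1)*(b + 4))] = (8*b^3*exp(b) - 9*b^2 - 64*b*exp(b) - 8*b + 64*exp(b) + 16)/(b^4 + 10*b^3 + 33*b^2 + 40*b + 16)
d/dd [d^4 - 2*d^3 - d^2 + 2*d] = 4*d^3 - 6*d^2 - 2*d + 2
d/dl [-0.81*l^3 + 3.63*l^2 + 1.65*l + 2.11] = -2.43*l^2 + 7.26*l + 1.65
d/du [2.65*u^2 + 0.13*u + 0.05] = 5.3*u + 0.13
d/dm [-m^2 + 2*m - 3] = 2 - 2*m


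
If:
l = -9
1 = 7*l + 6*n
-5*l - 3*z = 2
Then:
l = -9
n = 32/3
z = 43/3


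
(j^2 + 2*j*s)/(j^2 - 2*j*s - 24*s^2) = j*(-j - 2*s)/(-j^2 + 2*j*s + 24*s^2)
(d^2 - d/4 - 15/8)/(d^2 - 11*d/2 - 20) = (-8*d^2 + 2*d + 15)/(4*(-2*d^2 + 11*d + 40))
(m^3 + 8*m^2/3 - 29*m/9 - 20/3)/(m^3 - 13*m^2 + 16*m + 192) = (m^2 - m/3 - 20/9)/(m^2 - 16*m + 64)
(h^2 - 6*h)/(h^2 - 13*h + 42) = h/(h - 7)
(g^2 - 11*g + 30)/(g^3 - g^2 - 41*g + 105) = (g - 6)/(g^2 + 4*g - 21)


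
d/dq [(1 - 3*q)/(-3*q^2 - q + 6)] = (9*q^2 + 3*q - (3*q - 1)*(6*q + 1) - 18)/(3*q^2 + q - 6)^2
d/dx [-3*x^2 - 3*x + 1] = -6*x - 3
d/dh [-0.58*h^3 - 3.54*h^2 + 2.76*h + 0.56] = -1.74*h^2 - 7.08*h + 2.76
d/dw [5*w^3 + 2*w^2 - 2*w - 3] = 15*w^2 + 4*w - 2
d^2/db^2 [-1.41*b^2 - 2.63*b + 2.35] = -2.82000000000000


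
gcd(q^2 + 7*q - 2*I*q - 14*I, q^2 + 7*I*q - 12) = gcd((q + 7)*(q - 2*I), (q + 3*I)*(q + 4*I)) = 1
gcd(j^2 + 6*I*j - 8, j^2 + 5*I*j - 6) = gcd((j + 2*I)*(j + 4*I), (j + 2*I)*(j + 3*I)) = j + 2*I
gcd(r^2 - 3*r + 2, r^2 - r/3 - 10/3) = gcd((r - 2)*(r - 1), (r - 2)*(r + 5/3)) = r - 2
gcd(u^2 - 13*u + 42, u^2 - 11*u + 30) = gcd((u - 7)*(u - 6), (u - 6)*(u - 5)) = u - 6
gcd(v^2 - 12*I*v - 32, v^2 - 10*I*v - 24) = v - 4*I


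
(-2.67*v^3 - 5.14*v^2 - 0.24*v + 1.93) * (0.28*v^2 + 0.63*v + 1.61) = -0.7476*v^5 - 3.1213*v^4 - 7.6041*v^3 - 7.8862*v^2 + 0.8295*v + 3.1073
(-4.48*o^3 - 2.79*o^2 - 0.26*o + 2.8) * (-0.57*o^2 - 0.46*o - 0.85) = 2.5536*o^5 + 3.6511*o^4 + 5.2396*o^3 + 0.8951*o^2 - 1.067*o - 2.38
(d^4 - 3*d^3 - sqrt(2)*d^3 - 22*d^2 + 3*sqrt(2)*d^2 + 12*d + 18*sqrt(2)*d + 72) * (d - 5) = d^5 - 8*d^4 - sqrt(2)*d^4 - 7*d^3 + 8*sqrt(2)*d^3 + 3*sqrt(2)*d^2 + 122*d^2 - 90*sqrt(2)*d + 12*d - 360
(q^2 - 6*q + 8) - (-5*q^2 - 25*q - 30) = 6*q^2 + 19*q + 38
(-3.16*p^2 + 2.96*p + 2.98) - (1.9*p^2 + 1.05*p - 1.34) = -5.06*p^2 + 1.91*p + 4.32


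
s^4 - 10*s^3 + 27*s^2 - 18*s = s*(s - 6)*(s - 3)*(s - 1)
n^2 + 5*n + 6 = (n + 2)*(n + 3)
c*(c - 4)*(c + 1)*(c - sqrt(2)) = c^4 - 3*c^3 - sqrt(2)*c^3 - 4*c^2 + 3*sqrt(2)*c^2 + 4*sqrt(2)*c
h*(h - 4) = h^2 - 4*h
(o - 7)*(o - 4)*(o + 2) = o^3 - 9*o^2 + 6*o + 56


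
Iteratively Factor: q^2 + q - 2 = (q + 2)*(q - 1)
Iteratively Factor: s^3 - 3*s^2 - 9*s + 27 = (s - 3)*(s^2 - 9) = (s - 3)*(s + 3)*(s - 3)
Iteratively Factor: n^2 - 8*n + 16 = (n - 4)*(n - 4)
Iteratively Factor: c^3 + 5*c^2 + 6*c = (c)*(c^2 + 5*c + 6) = c*(c + 3)*(c + 2)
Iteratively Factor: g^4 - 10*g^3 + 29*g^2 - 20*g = (g - 1)*(g^3 - 9*g^2 + 20*g) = (g - 4)*(g - 1)*(g^2 - 5*g) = (g - 5)*(g - 4)*(g - 1)*(g)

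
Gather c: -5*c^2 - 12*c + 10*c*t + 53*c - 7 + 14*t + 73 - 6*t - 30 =-5*c^2 + c*(10*t + 41) + 8*t + 36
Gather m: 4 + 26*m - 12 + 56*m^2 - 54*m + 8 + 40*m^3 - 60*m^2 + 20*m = 40*m^3 - 4*m^2 - 8*m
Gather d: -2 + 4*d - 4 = 4*d - 6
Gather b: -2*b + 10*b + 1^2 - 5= 8*b - 4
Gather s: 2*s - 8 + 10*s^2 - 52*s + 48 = 10*s^2 - 50*s + 40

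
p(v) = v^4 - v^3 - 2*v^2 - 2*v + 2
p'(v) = 4*v^3 - 3*v^2 - 4*v - 2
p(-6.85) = 2445.00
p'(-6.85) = -1401.04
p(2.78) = 19.23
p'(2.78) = 49.63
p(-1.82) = 16.02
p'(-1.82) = -28.77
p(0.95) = -1.75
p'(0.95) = -5.08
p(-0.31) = 2.47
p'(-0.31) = -1.17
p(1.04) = -2.20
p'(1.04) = -4.91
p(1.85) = -3.16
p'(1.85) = 5.66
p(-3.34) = 148.08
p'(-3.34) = -171.15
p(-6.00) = 1454.00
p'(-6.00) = -950.00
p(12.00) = 18698.00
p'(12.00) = 6430.00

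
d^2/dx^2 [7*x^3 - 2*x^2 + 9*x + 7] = 42*x - 4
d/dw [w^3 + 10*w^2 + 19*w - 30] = 3*w^2 + 20*w + 19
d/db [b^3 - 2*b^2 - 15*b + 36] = 3*b^2 - 4*b - 15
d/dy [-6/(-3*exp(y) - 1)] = -18*exp(y)/(3*exp(y) + 1)^2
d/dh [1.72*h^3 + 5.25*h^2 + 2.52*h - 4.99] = 5.16*h^2 + 10.5*h + 2.52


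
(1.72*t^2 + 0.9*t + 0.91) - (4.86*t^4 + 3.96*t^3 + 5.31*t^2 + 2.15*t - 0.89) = -4.86*t^4 - 3.96*t^3 - 3.59*t^2 - 1.25*t + 1.8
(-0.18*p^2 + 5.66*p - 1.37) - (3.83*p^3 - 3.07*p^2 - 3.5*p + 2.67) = -3.83*p^3 + 2.89*p^2 + 9.16*p - 4.04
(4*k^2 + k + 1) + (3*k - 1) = 4*k^2 + 4*k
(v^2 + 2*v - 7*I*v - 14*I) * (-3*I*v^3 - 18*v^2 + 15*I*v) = -3*I*v^5 - 39*v^4 - 6*I*v^4 - 78*v^3 + 141*I*v^3 + 105*v^2 + 282*I*v^2 + 210*v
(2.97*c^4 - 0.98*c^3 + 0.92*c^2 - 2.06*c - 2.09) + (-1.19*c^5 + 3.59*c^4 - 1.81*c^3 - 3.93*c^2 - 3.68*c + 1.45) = -1.19*c^5 + 6.56*c^4 - 2.79*c^3 - 3.01*c^2 - 5.74*c - 0.64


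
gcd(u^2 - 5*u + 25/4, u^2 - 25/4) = u - 5/2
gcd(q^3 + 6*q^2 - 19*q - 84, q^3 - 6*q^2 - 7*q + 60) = q^2 - q - 12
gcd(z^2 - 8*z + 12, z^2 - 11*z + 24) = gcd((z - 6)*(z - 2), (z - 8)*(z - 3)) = 1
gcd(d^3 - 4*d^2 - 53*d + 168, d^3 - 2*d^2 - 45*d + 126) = d^2 + 4*d - 21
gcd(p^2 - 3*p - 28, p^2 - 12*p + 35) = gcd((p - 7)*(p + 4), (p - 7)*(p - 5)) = p - 7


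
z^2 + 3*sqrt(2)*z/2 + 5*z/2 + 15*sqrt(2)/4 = (z + 5/2)*(z + 3*sqrt(2)/2)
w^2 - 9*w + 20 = (w - 5)*(w - 4)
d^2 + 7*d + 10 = (d + 2)*(d + 5)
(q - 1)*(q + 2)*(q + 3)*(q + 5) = q^4 + 9*q^3 + 21*q^2 - q - 30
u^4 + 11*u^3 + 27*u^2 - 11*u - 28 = (u - 1)*(u + 1)*(u + 4)*(u + 7)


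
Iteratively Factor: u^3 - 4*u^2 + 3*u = (u - 3)*(u^2 - u) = (u - 3)*(u - 1)*(u)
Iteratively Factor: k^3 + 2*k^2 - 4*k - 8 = (k + 2)*(k^2 - 4) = (k - 2)*(k + 2)*(k + 2)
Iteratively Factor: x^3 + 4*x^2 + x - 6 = (x + 3)*(x^2 + x - 2) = (x + 2)*(x + 3)*(x - 1)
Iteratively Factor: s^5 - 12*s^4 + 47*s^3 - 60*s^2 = (s)*(s^4 - 12*s^3 + 47*s^2 - 60*s) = s*(s - 3)*(s^3 - 9*s^2 + 20*s) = s*(s - 5)*(s - 3)*(s^2 - 4*s) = s^2*(s - 5)*(s - 3)*(s - 4)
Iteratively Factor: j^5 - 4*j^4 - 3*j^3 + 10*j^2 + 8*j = (j - 2)*(j^4 - 2*j^3 - 7*j^2 - 4*j) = (j - 2)*(j + 1)*(j^3 - 3*j^2 - 4*j) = j*(j - 2)*(j + 1)*(j^2 - 3*j - 4) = j*(j - 4)*(j - 2)*(j + 1)*(j + 1)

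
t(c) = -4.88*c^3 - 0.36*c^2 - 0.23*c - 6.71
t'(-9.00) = -1179.59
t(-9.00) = 3523.72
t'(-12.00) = -2099.75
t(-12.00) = 8376.85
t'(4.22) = -263.98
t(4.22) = -380.83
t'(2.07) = -64.45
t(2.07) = -52.01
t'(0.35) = -2.28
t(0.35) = -7.04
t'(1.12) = -19.40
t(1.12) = -14.28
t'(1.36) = -28.29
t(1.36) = -19.96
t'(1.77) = -47.37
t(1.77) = -35.31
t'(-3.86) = -215.58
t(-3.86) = 269.47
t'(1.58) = -37.91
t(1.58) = -27.22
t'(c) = -14.64*c^2 - 0.72*c - 0.23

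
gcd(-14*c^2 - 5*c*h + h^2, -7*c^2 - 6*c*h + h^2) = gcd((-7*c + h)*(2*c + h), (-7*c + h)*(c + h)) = 7*c - h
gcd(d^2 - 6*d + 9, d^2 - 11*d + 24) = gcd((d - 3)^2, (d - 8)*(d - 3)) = d - 3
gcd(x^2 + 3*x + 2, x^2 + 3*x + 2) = x^2 + 3*x + 2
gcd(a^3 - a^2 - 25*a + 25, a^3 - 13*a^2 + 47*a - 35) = a^2 - 6*a + 5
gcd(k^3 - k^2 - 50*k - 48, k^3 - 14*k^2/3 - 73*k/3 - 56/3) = k^2 - 7*k - 8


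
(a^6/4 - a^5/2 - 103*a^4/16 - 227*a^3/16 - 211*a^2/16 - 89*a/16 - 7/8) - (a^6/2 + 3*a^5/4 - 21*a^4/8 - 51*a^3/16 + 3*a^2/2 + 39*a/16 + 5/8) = -a^6/4 - 5*a^5/4 - 61*a^4/16 - 11*a^3 - 235*a^2/16 - 8*a - 3/2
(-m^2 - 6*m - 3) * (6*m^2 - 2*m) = -6*m^4 - 34*m^3 - 6*m^2 + 6*m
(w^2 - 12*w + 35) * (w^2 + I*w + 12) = w^4 - 12*w^3 + I*w^3 + 47*w^2 - 12*I*w^2 - 144*w + 35*I*w + 420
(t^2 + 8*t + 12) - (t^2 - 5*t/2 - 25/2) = 21*t/2 + 49/2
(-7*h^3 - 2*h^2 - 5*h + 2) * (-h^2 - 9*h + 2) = 7*h^5 + 65*h^4 + 9*h^3 + 39*h^2 - 28*h + 4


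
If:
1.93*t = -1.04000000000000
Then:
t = -0.54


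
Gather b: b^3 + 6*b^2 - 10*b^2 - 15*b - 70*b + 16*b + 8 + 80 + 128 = b^3 - 4*b^2 - 69*b + 216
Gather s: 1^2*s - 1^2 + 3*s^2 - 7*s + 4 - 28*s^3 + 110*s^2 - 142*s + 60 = -28*s^3 + 113*s^2 - 148*s + 63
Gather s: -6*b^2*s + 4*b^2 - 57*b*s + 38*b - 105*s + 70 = 4*b^2 + 38*b + s*(-6*b^2 - 57*b - 105) + 70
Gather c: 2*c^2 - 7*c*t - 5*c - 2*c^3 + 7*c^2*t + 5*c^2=-2*c^3 + c^2*(7*t + 7) + c*(-7*t - 5)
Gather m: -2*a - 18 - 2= -2*a - 20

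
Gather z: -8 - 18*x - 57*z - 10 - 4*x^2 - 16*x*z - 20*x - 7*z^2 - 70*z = -4*x^2 - 38*x - 7*z^2 + z*(-16*x - 127) - 18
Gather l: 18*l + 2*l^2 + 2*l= 2*l^2 + 20*l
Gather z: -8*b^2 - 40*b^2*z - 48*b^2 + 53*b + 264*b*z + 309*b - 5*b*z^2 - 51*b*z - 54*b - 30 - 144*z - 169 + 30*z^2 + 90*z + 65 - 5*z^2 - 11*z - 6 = -56*b^2 + 308*b + z^2*(25 - 5*b) + z*(-40*b^2 + 213*b - 65) - 140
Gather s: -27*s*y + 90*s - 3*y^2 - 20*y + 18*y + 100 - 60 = s*(90 - 27*y) - 3*y^2 - 2*y + 40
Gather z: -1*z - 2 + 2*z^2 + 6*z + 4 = 2*z^2 + 5*z + 2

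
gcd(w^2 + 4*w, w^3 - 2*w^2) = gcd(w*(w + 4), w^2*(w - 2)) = w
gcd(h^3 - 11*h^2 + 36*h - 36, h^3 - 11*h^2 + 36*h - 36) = h^3 - 11*h^2 + 36*h - 36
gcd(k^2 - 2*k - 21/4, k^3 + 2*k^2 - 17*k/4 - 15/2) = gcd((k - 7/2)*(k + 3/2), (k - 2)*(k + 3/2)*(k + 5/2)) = k + 3/2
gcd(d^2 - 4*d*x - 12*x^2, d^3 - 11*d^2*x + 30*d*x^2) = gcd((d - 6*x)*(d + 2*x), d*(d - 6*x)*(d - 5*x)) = -d + 6*x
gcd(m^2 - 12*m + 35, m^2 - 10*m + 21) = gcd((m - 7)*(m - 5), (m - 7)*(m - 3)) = m - 7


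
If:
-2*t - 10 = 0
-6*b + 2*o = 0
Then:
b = o/3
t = -5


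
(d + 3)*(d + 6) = d^2 + 9*d + 18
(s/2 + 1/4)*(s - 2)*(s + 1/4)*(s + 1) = s^4/2 - s^3/8 - 21*s^2/16 - 13*s/16 - 1/8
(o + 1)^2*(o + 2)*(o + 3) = o^4 + 7*o^3 + 17*o^2 + 17*o + 6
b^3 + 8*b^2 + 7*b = b*(b + 1)*(b + 7)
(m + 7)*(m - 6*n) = m^2 - 6*m*n + 7*m - 42*n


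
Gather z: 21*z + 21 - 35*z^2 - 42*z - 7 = -35*z^2 - 21*z + 14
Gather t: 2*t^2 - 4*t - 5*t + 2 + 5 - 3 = 2*t^2 - 9*t + 4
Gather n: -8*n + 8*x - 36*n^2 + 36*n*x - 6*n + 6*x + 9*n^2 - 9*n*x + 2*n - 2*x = -27*n^2 + n*(27*x - 12) + 12*x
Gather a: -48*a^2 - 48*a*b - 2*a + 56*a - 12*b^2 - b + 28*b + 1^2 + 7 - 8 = -48*a^2 + a*(54 - 48*b) - 12*b^2 + 27*b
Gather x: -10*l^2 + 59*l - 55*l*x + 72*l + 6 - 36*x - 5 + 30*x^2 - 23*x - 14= -10*l^2 + 131*l + 30*x^2 + x*(-55*l - 59) - 13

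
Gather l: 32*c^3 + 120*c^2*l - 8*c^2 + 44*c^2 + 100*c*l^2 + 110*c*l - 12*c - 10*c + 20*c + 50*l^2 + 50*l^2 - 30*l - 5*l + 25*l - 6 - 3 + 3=32*c^3 + 36*c^2 - 2*c + l^2*(100*c + 100) + l*(120*c^2 + 110*c - 10) - 6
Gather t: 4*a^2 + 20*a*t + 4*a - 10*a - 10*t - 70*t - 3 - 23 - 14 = 4*a^2 - 6*a + t*(20*a - 80) - 40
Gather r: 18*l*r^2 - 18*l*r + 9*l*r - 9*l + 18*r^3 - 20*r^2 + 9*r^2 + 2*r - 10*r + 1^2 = -9*l + 18*r^3 + r^2*(18*l - 11) + r*(-9*l - 8) + 1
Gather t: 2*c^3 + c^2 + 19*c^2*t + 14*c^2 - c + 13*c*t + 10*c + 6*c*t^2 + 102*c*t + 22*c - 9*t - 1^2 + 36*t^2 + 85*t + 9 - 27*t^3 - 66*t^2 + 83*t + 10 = 2*c^3 + 15*c^2 + 31*c - 27*t^3 + t^2*(6*c - 30) + t*(19*c^2 + 115*c + 159) + 18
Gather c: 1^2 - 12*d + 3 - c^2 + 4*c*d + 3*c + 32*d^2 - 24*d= -c^2 + c*(4*d + 3) + 32*d^2 - 36*d + 4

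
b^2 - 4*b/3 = b*(b - 4/3)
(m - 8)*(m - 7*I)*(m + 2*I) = m^3 - 8*m^2 - 5*I*m^2 + 14*m + 40*I*m - 112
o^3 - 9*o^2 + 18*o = o*(o - 6)*(o - 3)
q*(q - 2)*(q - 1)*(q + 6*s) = q^4 + 6*q^3*s - 3*q^3 - 18*q^2*s + 2*q^2 + 12*q*s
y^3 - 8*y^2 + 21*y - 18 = (y - 3)^2*(y - 2)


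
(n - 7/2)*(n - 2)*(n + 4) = n^3 - 3*n^2/2 - 15*n + 28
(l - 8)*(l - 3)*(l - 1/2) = l^3 - 23*l^2/2 + 59*l/2 - 12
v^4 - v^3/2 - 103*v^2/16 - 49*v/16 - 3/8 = (v - 3)*(v + 1/4)^2*(v + 2)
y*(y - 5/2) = y^2 - 5*y/2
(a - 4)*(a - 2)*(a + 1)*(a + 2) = a^4 - 3*a^3 - 8*a^2 + 12*a + 16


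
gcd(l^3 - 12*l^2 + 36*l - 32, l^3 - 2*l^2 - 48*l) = l - 8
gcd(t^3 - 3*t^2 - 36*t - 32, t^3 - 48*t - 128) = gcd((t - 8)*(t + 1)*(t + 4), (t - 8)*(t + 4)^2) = t^2 - 4*t - 32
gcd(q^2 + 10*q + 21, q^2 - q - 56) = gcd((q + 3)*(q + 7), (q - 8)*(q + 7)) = q + 7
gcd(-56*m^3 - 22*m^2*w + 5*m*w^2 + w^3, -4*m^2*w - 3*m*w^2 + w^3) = -4*m + w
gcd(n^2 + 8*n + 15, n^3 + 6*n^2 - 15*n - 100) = n + 5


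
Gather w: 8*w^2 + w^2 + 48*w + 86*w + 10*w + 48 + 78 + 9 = 9*w^2 + 144*w + 135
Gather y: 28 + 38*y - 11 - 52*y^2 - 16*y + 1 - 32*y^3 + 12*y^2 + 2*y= -32*y^3 - 40*y^2 + 24*y + 18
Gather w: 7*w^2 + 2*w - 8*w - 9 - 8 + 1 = 7*w^2 - 6*w - 16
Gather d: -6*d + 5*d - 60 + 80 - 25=-d - 5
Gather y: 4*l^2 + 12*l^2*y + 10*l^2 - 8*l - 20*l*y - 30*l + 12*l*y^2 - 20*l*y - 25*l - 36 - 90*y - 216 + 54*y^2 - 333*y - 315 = 14*l^2 - 63*l + y^2*(12*l + 54) + y*(12*l^2 - 40*l - 423) - 567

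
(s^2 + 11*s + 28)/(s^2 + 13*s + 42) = (s + 4)/(s + 6)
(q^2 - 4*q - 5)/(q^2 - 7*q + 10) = (q + 1)/(q - 2)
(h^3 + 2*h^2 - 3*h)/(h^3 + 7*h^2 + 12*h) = (h - 1)/(h + 4)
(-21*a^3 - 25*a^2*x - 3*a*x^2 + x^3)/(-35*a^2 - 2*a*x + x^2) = (3*a^2 + 4*a*x + x^2)/(5*a + x)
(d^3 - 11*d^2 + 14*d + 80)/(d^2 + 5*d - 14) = (d^3 - 11*d^2 + 14*d + 80)/(d^2 + 5*d - 14)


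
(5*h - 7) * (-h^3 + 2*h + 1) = -5*h^4 + 7*h^3 + 10*h^2 - 9*h - 7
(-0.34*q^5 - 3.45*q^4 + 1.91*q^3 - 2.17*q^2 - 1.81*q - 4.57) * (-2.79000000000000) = 0.9486*q^5 + 9.6255*q^4 - 5.3289*q^3 + 6.0543*q^2 + 5.0499*q + 12.7503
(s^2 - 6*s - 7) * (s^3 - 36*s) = s^5 - 6*s^4 - 43*s^3 + 216*s^2 + 252*s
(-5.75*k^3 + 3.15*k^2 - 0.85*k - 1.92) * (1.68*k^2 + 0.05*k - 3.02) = -9.66*k^5 + 5.0045*k^4 + 16.0945*k^3 - 12.7811*k^2 + 2.471*k + 5.7984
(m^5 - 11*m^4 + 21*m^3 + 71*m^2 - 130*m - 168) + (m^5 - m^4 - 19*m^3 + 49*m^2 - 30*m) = 2*m^5 - 12*m^4 + 2*m^3 + 120*m^2 - 160*m - 168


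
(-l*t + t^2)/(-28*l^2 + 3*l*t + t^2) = t*(-l + t)/(-28*l^2 + 3*l*t + t^2)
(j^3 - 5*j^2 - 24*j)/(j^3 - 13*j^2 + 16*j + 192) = j/(j - 8)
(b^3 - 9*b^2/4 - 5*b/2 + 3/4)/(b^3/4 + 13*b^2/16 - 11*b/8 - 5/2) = 4*(4*b^3 - 9*b^2 - 10*b + 3)/(4*b^3 + 13*b^2 - 22*b - 40)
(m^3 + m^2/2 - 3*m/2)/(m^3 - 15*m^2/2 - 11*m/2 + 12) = m/(m - 8)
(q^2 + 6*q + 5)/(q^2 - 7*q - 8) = (q + 5)/(q - 8)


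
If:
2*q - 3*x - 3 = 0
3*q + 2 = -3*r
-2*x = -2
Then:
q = 3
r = -11/3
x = 1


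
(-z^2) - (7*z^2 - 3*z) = -8*z^2 + 3*z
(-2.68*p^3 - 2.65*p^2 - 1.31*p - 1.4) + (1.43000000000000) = -2.68*p^3 - 2.65*p^2 - 1.31*p + 0.03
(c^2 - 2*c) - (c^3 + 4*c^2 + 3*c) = -c^3 - 3*c^2 - 5*c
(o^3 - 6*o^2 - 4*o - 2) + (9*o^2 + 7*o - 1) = o^3 + 3*o^2 + 3*o - 3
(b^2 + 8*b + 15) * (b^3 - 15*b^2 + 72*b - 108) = b^5 - 7*b^4 - 33*b^3 + 243*b^2 + 216*b - 1620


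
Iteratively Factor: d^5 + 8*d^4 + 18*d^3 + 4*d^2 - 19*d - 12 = (d + 1)*(d^4 + 7*d^3 + 11*d^2 - 7*d - 12) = (d - 1)*(d + 1)*(d^3 + 8*d^2 + 19*d + 12) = (d - 1)*(d + 1)*(d + 4)*(d^2 + 4*d + 3) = (d - 1)*(d + 1)*(d + 3)*(d + 4)*(d + 1)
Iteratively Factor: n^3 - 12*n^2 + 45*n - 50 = (n - 2)*(n^2 - 10*n + 25) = (n - 5)*(n - 2)*(n - 5)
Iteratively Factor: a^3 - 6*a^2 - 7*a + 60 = (a - 5)*(a^2 - a - 12) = (a - 5)*(a + 3)*(a - 4)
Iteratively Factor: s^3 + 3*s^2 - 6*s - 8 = (s + 4)*(s^2 - s - 2) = (s + 1)*(s + 4)*(s - 2)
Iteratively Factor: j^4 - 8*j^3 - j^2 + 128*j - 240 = (j + 4)*(j^3 - 12*j^2 + 47*j - 60) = (j - 4)*(j + 4)*(j^2 - 8*j + 15) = (j - 4)*(j - 3)*(j + 4)*(j - 5)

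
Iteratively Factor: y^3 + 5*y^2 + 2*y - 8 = (y + 4)*(y^2 + y - 2) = (y - 1)*(y + 4)*(y + 2)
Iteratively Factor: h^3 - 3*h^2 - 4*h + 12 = (h + 2)*(h^2 - 5*h + 6) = (h - 3)*(h + 2)*(h - 2)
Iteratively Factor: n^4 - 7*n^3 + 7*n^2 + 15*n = (n)*(n^3 - 7*n^2 + 7*n + 15) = n*(n + 1)*(n^2 - 8*n + 15) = n*(n - 5)*(n + 1)*(n - 3)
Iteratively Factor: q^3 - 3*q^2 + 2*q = (q - 2)*(q^2 - q) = q*(q - 2)*(q - 1)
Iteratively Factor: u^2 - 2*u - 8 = (u - 4)*(u + 2)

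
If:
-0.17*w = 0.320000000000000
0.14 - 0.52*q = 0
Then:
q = 0.27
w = -1.88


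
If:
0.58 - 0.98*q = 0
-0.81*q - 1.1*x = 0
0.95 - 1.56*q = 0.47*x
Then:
No Solution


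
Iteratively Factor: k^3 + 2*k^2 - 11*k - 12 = (k + 4)*(k^2 - 2*k - 3) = (k + 1)*(k + 4)*(k - 3)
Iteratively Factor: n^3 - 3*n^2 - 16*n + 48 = (n - 4)*(n^2 + n - 12) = (n - 4)*(n + 4)*(n - 3)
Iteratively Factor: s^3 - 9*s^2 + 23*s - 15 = (s - 5)*(s^2 - 4*s + 3) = (s - 5)*(s - 1)*(s - 3)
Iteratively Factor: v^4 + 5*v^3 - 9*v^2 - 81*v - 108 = (v + 3)*(v^3 + 2*v^2 - 15*v - 36) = (v + 3)^2*(v^2 - v - 12) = (v + 3)^3*(v - 4)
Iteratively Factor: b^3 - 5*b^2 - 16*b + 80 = (b - 4)*(b^2 - b - 20) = (b - 4)*(b + 4)*(b - 5)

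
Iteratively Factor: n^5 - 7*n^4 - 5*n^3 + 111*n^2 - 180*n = (n + 4)*(n^4 - 11*n^3 + 39*n^2 - 45*n) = (n - 3)*(n + 4)*(n^3 - 8*n^2 + 15*n) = (n - 3)^2*(n + 4)*(n^2 - 5*n) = (n - 5)*(n - 3)^2*(n + 4)*(n)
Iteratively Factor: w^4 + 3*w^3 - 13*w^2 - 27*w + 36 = (w - 1)*(w^3 + 4*w^2 - 9*w - 36) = (w - 1)*(w + 3)*(w^2 + w - 12) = (w - 1)*(w + 3)*(w + 4)*(w - 3)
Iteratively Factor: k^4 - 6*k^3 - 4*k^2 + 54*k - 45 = (k - 1)*(k^3 - 5*k^2 - 9*k + 45) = (k - 5)*(k - 1)*(k^2 - 9) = (k - 5)*(k - 3)*(k - 1)*(k + 3)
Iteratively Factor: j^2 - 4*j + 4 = (j - 2)*(j - 2)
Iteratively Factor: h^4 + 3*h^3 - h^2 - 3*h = (h)*(h^3 + 3*h^2 - h - 3) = h*(h + 3)*(h^2 - 1) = h*(h - 1)*(h + 3)*(h + 1)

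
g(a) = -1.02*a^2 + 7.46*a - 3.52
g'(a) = 7.46 - 2.04*a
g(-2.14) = -24.16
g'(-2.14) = 11.83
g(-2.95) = -34.40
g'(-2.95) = 13.48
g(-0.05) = -3.90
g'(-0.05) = 7.56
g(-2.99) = -34.94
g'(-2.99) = 13.56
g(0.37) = -0.90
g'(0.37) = 6.71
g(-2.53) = -28.92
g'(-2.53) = 12.62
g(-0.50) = -7.50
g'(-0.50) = 8.48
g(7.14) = -2.25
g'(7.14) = -7.11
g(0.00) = -3.52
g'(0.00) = 7.46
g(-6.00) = -85.00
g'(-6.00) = 19.70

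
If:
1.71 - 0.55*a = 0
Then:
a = 3.11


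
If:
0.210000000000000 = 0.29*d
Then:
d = 0.72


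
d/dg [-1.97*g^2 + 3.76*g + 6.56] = 3.76 - 3.94*g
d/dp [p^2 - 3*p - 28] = 2*p - 3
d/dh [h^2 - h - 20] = 2*h - 1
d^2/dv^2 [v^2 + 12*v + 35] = 2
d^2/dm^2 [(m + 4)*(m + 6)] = 2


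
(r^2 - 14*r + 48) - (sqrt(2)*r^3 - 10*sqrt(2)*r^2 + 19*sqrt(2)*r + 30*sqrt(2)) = -sqrt(2)*r^3 + r^2 + 10*sqrt(2)*r^2 - 19*sqrt(2)*r - 14*r - 30*sqrt(2) + 48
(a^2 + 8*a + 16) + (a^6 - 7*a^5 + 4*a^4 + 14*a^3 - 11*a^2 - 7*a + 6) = a^6 - 7*a^5 + 4*a^4 + 14*a^3 - 10*a^2 + a + 22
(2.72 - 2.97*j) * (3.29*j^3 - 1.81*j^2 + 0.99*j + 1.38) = -9.7713*j^4 + 14.3245*j^3 - 7.8635*j^2 - 1.4058*j + 3.7536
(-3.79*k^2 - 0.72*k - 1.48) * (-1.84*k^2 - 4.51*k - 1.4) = 6.9736*k^4 + 18.4177*k^3 + 11.2764*k^2 + 7.6828*k + 2.072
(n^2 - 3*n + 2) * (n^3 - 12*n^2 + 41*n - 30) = n^5 - 15*n^4 + 79*n^3 - 177*n^2 + 172*n - 60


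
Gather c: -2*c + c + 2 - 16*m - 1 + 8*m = -c - 8*m + 1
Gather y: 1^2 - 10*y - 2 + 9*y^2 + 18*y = 9*y^2 + 8*y - 1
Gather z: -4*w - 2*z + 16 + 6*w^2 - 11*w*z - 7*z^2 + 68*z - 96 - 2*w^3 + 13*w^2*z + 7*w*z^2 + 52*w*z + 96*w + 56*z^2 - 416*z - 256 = -2*w^3 + 6*w^2 + 92*w + z^2*(7*w + 49) + z*(13*w^2 + 41*w - 350) - 336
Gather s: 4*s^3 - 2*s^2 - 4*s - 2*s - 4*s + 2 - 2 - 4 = 4*s^3 - 2*s^2 - 10*s - 4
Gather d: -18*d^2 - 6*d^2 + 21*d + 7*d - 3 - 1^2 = -24*d^2 + 28*d - 4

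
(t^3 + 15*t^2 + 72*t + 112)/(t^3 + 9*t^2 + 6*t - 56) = (t + 4)/(t - 2)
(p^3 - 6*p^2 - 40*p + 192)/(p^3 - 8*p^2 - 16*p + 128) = (p + 6)/(p + 4)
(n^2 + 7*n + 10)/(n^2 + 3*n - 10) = (n + 2)/(n - 2)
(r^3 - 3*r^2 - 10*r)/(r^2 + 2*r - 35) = r*(r + 2)/(r + 7)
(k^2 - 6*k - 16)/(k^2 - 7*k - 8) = (k + 2)/(k + 1)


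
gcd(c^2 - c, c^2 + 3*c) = c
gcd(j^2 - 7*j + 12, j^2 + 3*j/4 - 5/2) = 1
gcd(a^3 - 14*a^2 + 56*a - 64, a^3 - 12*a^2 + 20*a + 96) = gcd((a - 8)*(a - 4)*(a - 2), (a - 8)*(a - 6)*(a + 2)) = a - 8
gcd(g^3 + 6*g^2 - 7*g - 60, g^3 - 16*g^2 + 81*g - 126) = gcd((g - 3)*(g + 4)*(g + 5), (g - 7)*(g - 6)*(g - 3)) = g - 3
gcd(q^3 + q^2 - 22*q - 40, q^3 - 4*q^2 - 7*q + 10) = q^2 - 3*q - 10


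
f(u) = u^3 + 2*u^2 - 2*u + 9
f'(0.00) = -2.00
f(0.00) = 9.00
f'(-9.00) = 205.00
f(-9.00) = -540.00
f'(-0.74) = -3.32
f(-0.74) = 11.17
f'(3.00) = 37.00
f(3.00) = 48.00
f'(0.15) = -1.33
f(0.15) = 8.75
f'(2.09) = 19.46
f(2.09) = 22.69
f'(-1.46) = -1.45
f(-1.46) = 13.07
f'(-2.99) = 12.86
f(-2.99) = 6.13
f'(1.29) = 8.15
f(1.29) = 11.89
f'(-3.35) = 18.27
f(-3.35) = 0.55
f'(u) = 3*u^2 + 4*u - 2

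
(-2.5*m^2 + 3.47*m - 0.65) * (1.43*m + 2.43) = -3.575*m^3 - 1.1129*m^2 + 7.5026*m - 1.5795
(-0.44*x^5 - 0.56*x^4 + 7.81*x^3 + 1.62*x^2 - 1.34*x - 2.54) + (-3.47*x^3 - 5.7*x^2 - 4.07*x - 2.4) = -0.44*x^5 - 0.56*x^4 + 4.34*x^3 - 4.08*x^2 - 5.41*x - 4.94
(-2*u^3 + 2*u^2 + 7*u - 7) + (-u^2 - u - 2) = -2*u^3 + u^2 + 6*u - 9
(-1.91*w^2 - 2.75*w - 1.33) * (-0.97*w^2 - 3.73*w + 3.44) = 1.8527*w^4 + 9.7918*w^3 + 4.9772*w^2 - 4.4991*w - 4.5752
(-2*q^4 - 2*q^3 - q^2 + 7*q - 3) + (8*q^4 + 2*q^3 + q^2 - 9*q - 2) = 6*q^4 - 2*q - 5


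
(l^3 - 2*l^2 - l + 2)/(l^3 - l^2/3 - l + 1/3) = 3*(l - 2)/(3*l - 1)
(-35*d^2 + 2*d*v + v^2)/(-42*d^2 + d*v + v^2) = (-5*d + v)/(-6*d + v)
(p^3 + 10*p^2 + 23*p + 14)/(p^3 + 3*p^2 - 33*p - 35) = (p + 2)/(p - 5)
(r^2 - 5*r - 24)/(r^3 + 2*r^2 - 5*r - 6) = (r - 8)/(r^2 - r - 2)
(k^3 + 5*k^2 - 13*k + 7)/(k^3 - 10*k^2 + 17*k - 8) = (k + 7)/(k - 8)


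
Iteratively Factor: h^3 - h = (h - 1)*(h^2 + h) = h*(h - 1)*(h + 1)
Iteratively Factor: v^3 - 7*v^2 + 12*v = (v - 3)*(v^2 - 4*v) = (v - 4)*(v - 3)*(v)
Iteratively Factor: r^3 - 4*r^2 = (r)*(r^2 - 4*r) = r^2*(r - 4)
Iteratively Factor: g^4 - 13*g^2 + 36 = (g + 2)*(g^3 - 2*g^2 - 9*g + 18) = (g - 3)*(g + 2)*(g^2 + g - 6) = (g - 3)*(g + 2)*(g + 3)*(g - 2)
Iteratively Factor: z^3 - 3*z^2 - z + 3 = (z - 1)*(z^2 - 2*z - 3) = (z - 3)*(z - 1)*(z + 1)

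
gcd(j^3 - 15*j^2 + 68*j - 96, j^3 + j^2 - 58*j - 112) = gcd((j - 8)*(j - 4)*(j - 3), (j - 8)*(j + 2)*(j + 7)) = j - 8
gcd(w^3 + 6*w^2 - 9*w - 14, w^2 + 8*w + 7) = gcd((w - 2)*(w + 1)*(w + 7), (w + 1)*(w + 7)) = w^2 + 8*w + 7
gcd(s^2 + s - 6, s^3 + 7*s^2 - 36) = s^2 + s - 6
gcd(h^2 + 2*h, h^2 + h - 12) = 1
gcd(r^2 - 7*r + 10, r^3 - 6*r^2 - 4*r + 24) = r - 2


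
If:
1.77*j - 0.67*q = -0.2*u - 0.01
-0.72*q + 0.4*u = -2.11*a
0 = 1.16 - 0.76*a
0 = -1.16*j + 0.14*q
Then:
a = 1.53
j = -2.00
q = -16.60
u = -37.94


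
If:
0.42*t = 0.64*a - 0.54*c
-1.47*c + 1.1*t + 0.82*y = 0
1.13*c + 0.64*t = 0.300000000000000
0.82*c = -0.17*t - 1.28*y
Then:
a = 0.27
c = 0.12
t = 0.25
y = -0.11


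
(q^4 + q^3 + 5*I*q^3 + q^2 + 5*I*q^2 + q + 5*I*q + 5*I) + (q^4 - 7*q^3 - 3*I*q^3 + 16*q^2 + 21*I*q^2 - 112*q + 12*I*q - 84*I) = 2*q^4 - 6*q^3 + 2*I*q^3 + 17*q^2 + 26*I*q^2 - 111*q + 17*I*q - 79*I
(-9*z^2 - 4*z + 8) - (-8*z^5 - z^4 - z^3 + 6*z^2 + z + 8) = 8*z^5 + z^4 + z^3 - 15*z^2 - 5*z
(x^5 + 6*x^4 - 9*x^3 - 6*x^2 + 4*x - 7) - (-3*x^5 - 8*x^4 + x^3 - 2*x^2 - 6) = 4*x^5 + 14*x^4 - 10*x^3 - 4*x^2 + 4*x - 1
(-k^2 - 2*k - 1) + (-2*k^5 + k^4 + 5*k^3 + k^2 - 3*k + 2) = -2*k^5 + k^4 + 5*k^3 - 5*k + 1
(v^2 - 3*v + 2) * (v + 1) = v^3 - 2*v^2 - v + 2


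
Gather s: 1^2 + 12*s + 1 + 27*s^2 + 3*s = 27*s^2 + 15*s + 2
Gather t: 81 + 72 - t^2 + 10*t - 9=-t^2 + 10*t + 144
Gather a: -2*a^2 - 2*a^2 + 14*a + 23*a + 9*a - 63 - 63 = -4*a^2 + 46*a - 126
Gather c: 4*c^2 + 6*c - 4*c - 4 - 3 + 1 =4*c^2 + 2*c - 6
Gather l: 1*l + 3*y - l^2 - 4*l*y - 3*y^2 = -l^2 + l*(1 - 4*y) - 3*y^2 + 3*y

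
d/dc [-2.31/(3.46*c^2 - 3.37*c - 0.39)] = (15.9852*c - 7.7847)/(-3.46*c^2 + 3.37*c + 0.39)^2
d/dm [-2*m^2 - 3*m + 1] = -4*m - 3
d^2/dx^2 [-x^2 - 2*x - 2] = -2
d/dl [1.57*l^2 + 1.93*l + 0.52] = 3.14*l + 1.93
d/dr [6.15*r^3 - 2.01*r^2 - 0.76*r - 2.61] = 18.45*r^2 - 4.02*r - 0.76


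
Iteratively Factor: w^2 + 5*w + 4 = (w + 4)*(w + 1)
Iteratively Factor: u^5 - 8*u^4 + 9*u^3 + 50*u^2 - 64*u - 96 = (u - 3)*(u^4 - 5*u^3 - 6*u^2 + 32*u + 32) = (u - 3)*(u + 2)*(u^3 - 7*u^2 + 8*u + 16) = (u - 4)*(u - 3)*(u + 2)*(u^2 - 3*u - 4) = (u - 4)^2*(u - 3)*(u + 2)*(u + 1)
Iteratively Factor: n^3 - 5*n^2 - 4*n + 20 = (n - 2)*(n^2 - 3*n - 10) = (n - 2)*(n + 2)*(n - 5)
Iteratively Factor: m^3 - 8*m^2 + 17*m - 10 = (m - 2)*(m^2 - 6*m + 5) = (m - 2)*(m - 1)*(m - 5)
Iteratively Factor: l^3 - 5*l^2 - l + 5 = (l - 5)*(l^2 - 1) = (l - 5)*(l + 1)*(l - 1)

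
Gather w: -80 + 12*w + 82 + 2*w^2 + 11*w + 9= 2*w^2 + 23*w + 11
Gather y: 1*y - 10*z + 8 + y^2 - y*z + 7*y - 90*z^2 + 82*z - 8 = y^2 + y*(8 - z) - 90*z^2 + 72*z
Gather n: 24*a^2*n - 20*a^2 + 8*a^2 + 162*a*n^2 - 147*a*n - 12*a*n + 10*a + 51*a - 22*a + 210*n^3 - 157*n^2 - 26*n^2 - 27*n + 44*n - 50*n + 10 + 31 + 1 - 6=-12*a^2 + 39*a + 210*n^3 + n^2*(162*a - 183) + n*(24*a^2 - 159*a - 33) + 36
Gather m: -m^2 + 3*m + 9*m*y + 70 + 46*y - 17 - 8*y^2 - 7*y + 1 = -m^2 + m*(9*y + 3) - 8*y^2 + 39*y + 54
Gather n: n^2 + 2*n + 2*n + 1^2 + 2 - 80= n^2 + 4*n - 77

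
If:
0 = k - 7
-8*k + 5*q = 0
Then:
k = 7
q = 56/5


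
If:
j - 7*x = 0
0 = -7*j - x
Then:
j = 0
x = 0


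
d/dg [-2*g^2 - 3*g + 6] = -4*g - 3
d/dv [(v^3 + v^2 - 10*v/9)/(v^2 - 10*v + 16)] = (9*v^4 - 180*v^3 + 352*v^2 + 288*v - 160)/(9*(v^4 - 20*v^3 + 132*v^2 - 320*v + 256))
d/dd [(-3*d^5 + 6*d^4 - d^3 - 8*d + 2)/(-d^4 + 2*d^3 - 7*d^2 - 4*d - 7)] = (3*d^8 - 12*d^7 + 74*d^6 - 36*d^5 + 16*d^4 - 120*d^3 - 47*d^2 + 28*d + 64)/(d^8 - 4*d^7 + 18*d^6 - 20*d^5 + 47*d^4 + 28*d^3 + 114*d^2 + 56*d + 49)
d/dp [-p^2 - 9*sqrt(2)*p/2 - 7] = -2*p - 9*sqrt(2)/2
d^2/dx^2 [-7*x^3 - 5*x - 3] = -42*x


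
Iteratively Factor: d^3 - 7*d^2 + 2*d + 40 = (d - 5)*(d^2 - 2*d - 8) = (d - 5)*(d + 2)*(d - 4)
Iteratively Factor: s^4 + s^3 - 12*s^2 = (s)*(s^3 + s^2 - 12*s) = s^2*(s^2 + s - 12) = s^2*(s + 4)*(s - 3)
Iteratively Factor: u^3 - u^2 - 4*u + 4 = (u - 2)*(u^2 + u - 2) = (u - 2)*(u + 2)*(u - 1)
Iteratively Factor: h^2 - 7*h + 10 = (h - 2)*(h - 5)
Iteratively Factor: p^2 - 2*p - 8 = (p + 2)*(p - 4)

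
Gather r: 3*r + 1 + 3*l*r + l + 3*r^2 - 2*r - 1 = l + 3*r^2 + r*(3*l + 1)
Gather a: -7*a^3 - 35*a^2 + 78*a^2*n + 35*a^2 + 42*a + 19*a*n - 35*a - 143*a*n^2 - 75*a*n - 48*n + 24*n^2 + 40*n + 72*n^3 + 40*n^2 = -7*a^3 + 78*a^2*n + a*(-143*n^2 - 56*n + 7) + 72*n^3 + 64*n^2 - 8*n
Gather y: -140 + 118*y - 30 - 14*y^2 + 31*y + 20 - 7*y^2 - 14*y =-21*y^2 + 135*y - 150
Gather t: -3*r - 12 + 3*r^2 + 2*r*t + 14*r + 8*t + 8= 3*r^2 + 11*r + t*(2*r + 8) - 4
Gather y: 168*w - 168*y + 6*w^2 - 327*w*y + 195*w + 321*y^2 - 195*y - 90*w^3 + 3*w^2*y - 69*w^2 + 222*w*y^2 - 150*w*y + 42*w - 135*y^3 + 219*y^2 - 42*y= -90*w^3 - 63*w^2 + 405*w - 135*y^3 + y^2*(222*w + 540) + y*(3*w^2 - 477*w - 405)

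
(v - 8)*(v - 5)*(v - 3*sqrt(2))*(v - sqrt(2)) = v^4 - 13*v^3 - 4*sqrt(2)*v^3 + 46*v^2 + 52*sqrt(2)*v^2 - 160*sqrt(2)*v - 78*v + 240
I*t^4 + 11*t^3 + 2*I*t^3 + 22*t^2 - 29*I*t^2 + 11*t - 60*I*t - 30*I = (t + 1)*(t - 6*I)*(t - 5*I)*(I*t + I)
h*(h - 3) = h^2 - 3*h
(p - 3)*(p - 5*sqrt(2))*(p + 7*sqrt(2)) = p^3 - 3*p^2 + 2*sqrt(2)*p^2 - 70*p - 6*sqrt(2)*p + 210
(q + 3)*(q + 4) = q^2 + 7*q + 12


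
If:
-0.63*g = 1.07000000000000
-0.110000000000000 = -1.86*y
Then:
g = -1.70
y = 0.06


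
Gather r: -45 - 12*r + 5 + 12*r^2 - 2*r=12*r^2 - 14*r - 40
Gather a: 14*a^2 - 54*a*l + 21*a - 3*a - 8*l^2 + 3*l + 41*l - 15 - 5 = 14*a^2 + a*(18 - 54*l) - 8*l^2 + 44*l - 20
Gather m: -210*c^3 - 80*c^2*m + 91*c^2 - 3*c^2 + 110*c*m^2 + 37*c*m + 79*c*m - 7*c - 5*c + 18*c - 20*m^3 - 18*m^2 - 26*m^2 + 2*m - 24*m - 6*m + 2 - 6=-210*c^3 + 88*c^2 + 6*c - 20*m^3 + m^2*(110*c - 44) + m*(-80*c^2 + 116*c - 28) - 4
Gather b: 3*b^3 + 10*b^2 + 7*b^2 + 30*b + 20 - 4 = 3*b^3 + 17*b^2 + 30*b + 16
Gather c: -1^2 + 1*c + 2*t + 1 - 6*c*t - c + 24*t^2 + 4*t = -6*c*t + 24*t^2 + 6*t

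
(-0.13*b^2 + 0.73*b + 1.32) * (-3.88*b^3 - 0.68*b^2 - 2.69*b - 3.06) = 0.5044*b^5 - 2.744*b^4 - 5.2683*b^3 - 2.4635*b^2 - 5.7846*b - 4.0392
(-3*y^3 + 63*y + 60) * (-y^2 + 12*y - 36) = 3*y^5 - 36*y^4 + 45*y^3 + 696*y^2 - 1548*y - 2160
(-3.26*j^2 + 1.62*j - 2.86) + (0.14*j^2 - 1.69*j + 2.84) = -3.12*j^2 - 0.0699999999999998*j - 0.02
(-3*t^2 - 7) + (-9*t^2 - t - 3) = -12*t^2 - t - 10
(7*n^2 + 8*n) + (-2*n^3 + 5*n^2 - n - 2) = -2*n^3 + 12*n^2 + 7*n - 2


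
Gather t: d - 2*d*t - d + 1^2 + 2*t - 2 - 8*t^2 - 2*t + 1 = -2*d*t - 8*t^2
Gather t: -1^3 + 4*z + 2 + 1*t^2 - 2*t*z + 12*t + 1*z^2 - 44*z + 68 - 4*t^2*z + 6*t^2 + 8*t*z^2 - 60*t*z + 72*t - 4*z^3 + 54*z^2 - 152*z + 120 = t^2*(7 - 4*z) + t*(8*z^2 - 62*z + 84) - 4*z^3 + 55*z^2 - 192*z + 189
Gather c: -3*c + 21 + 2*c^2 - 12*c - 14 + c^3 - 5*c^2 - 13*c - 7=c^3 - 3*c^2 - 28*c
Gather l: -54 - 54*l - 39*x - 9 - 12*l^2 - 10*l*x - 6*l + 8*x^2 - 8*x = -12*l^2 + l*(-10*x - 60) + 8*x^2 - 47*x - 63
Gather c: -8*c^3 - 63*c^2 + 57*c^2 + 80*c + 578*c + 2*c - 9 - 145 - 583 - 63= -8*c^3 - 6*c^2 + 660*c - 800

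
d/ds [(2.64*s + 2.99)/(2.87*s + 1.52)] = (-13.111595*s - 6.94412)/(2.87*s + 1.52)^3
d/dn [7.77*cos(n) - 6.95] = -7.77*sin(n)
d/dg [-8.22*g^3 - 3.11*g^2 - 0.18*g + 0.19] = -24.66*g^2 - 6.22*g - 0.18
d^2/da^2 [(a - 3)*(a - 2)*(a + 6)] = 6*a + 2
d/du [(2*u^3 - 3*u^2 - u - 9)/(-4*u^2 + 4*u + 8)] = (-2*u^4 + 4*u^3 + 8*u^2 - 30*u + 7)/(4*(u^4 - 2*u^3 - 3*u^2 + 4*u + 4))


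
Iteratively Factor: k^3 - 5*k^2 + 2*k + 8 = (k + 1)*(k^2 - 6*k + 8) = (k - 2)*(k + 1)*(k - 4)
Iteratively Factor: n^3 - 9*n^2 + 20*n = (n)*(n^2 - 9*n + 20) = n*(n - 5)*(n - 4)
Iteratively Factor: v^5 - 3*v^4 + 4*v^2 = (v + 1)*(v^4 - 4*v^3 + 4*v^2) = (v - 2)*(v + 1)*(v^3 - 2*v^2) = v*(v - 2)*(v + 1)*(v^2 - 2*v) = v*(v - 2)^2*(v + 1)*(v)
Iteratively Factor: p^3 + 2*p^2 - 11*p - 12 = (p + 1)*(p^2 + p - 12) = (p + 1)*(p + 4)*(p - 3)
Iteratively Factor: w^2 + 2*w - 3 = (w - 1)*(w + 3)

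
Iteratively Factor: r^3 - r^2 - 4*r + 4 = (r - 2)*(r^2 + r - 2) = (r - 2)*(r - 1)*(r + 2)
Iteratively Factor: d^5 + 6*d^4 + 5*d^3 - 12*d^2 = (d)*(d^4 + 6*d^3 + 5*d^2 - 12*d) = d^2*(d^3 + 6*d^2 + 5*d - 12) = d^2*(d + 3)*(d^2 + 3*d - 4) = d^2*(d + 3)*(d + 4)*(d - 1)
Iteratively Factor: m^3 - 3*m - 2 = (m + 1)*(m^2 - m - 2) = (m + 1)^2*(m - 2)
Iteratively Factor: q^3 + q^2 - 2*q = (q)*(q^2 + q - 2) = q*(q - 1)*(q + 2)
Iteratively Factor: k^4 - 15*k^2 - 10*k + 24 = (k - 1)*(k^3 + k^2 - 14*k - 24) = (k - 4)*(k - 1)*(k^2 + 5*k + 6) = (k - 4)*(k - 1)*(k + 3)*(k + 2)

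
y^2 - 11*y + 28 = (y - 7)*(y - 4)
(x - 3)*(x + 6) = x^2 + 3*x - 18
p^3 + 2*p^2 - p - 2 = (p - 1)*(p + 1)*(p + 2)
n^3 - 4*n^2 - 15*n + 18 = (n - 6)*(n - 1)*(n + 3)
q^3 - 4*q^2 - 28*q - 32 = (q - 8)*(q + 2)^2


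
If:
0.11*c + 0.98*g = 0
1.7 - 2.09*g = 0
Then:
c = -7.25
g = 0.81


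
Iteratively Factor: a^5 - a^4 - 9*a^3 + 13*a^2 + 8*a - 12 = (a + 3)*(a^4 - 4*a^3 + 3*a^2 + 4*a - 4) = (a - 2)*(a + 3)*(a^3 - 2*a^2 - a + 2) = (a - 2)^2*(a + 3)*(a^2 - 1) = (a - 2)^2*(a - 1)*(a + 3)*(a + 1)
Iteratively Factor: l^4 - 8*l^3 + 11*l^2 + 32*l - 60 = (l - 2)*(l^3 - 6*l^2 - l + 30) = (l - 5)*(l - 2)*(l^2 - l - 6) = (l - 5)*(l - 2)*(l + 2)*(l - 3)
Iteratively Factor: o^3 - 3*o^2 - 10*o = (o - 5)*(o^2 + 2*o) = o*(o - 5)*(o + 2)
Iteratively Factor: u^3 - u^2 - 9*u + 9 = (u - 3)*(u^2 + 2*u - 3) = (u - 3)*(u + 3)*(u - 1)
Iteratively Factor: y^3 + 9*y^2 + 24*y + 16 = (y + 4)*(y^2 + 5*y + 4) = (y + 4)^2*(y + 1)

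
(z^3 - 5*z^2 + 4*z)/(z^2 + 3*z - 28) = z*(z - 1)/(z + 7)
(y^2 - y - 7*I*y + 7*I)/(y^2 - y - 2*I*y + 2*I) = (y - 7*I)/(y - 2*I)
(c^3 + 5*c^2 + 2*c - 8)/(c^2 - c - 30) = (-c^3 - 5*c^2 - 2*c + 8)/(-c^2 + c + 30)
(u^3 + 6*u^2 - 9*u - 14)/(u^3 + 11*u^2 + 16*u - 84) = (u + 1)/(u + 6)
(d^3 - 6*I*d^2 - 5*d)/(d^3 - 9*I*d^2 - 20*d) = (d - I)/(d - 4*I)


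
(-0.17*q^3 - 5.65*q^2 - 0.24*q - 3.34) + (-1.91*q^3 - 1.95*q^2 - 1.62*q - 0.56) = -2.08*q^3 - 7.6*q^2 - 1.86*q - 3.9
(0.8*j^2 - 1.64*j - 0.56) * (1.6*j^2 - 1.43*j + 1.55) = 1.28*j^4 - 3.768*j^3 + 2.6892*j^2 - 1.7412*j - 0.868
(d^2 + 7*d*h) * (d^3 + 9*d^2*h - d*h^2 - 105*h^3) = d^5 + 16*d^4*h + 62*d^3*h^2 - 112*d^2*h^3 - 735*d*h^4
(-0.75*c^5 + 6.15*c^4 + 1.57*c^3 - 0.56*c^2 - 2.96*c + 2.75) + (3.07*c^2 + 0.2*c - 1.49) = -0.75*c^5 + 6.15*c^4 + 1.57*c^3 + 2.51*c^2 - 2.76*c + 1.26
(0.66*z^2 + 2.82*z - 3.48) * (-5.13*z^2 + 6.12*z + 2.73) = -3.3858*z^4 - 10.4274*z^3 + 36.9126*z^2 - 13.599*z - 9.5004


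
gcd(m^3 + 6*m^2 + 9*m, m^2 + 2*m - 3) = m + 3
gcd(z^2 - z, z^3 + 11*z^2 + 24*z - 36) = z - 1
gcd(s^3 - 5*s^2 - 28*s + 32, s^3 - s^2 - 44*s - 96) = s^2 - 4*s - 32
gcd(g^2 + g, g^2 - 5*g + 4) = 1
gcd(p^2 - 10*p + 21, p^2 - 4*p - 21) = p - 7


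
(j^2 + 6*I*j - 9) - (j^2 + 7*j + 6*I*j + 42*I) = -7*j - 9 - 42*I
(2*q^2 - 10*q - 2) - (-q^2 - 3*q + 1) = 3*q^2 - 7*q - 3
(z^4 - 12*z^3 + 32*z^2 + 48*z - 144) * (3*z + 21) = 3*z^5 - 15*z^4 - 156*z^3 + 816*z^2 + 576*z - 3024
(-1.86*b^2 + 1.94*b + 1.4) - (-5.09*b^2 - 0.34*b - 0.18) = 3.23*b^2 + 2.28*b + 1.58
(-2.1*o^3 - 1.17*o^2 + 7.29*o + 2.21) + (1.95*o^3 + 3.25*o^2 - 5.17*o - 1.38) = -0.15*o^3 + 2.08*o^2 + 2.12*o + 0.83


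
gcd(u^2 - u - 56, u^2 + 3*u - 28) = u + 7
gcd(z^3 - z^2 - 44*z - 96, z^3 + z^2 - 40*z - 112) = z + 4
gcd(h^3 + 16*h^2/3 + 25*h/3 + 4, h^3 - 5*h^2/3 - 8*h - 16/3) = h^2 + 7*h/3 + 4/3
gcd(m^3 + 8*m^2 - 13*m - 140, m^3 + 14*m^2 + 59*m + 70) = m^2 + 12*m + 35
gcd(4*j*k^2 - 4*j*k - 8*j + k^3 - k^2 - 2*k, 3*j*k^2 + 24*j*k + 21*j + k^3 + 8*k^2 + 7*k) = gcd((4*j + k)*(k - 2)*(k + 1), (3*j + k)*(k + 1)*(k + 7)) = k + 1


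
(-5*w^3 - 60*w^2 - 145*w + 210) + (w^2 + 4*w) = -5*w^3 - 59*w^2 - 141*w + 210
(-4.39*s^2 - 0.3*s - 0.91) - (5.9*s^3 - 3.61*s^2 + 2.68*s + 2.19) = -5.9*s^3 - 0.78*s^2 - 2.98*s - 3.1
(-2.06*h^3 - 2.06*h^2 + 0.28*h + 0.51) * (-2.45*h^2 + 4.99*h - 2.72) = 5.047*h^5 - 5.2324*h^4 - 5.3622*h^3 + 5.7509*h^2 + 1.7833*h - 1.3872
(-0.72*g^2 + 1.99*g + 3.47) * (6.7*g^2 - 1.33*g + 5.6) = -4.824*g^4 + 14.2906*g^3 + 16.5703*g^2 + 6.5289*g + 19.432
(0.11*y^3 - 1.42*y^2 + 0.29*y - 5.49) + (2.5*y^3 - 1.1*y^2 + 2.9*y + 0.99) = 2.61*y^3 - 2.52*y^2 + 3.19*y - 4.5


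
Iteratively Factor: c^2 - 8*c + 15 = (c - 3)*(c - 5)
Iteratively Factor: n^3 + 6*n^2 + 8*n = (n + 4)*(n^2 + 2*n) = (n + 2)*(n + 4)*(n)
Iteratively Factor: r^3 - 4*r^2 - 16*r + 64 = (r - 4)*(r^2 - 16) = (r - 4)*(r + 4)*(r - 4)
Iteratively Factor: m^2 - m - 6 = (m + 2)*(m - 3)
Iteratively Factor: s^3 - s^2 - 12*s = (s + 3)*(s^2 - 4*s) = (s - 4)*(s + 3)*(s)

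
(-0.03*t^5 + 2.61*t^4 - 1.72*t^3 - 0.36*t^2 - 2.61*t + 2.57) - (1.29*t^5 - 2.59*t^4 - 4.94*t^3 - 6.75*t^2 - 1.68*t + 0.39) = -1.32*t^5 + 5.2*t^4 + 3.22*t^3 + 6.39*t^2 - 0.93*t + 2.18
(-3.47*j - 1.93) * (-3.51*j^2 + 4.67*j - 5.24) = 12.1797*j^3 - 9.4306*j^2 + 9.1697*j + 10.1132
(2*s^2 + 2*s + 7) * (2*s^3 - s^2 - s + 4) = 4*s^5 + 2*s^4 + 10*s^3 - s^2 + s + 28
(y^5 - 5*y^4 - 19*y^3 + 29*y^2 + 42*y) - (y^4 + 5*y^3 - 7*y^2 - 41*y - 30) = y^5 - 6*y^4 - 24*y^3 + 36*y^2 + 83*y + 30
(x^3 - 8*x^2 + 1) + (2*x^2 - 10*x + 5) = x^3 - 6*x^2 - 10*x + 6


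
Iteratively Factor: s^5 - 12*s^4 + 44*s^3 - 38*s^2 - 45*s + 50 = (s - 5)*(s^4 - 7*s^3 + 9*s^2 + 7*s - 10) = (s - 5)*(s + 1)*(s^3 - 8*s^2 + 17*s - 10) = (s - 5)^2*(s + 1)*(s^2 - 3*s + 2) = (s - 5)^2*(s - 1)*(s + 1)*(s - 2)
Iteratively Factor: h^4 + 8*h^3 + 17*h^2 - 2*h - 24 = (h - 1)*(h^3 + 9*h^2 + 26*h + 24) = (h - 1)*(h + 3)*(h^2 + 6*h + 8) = (h - 1)*(h + 2)*(h + 3)*(h + 4)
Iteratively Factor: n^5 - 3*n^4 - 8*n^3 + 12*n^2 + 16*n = (n)*(n^4 - 3*n^3 - 8*n^2 + 12*n + 16) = n*(n - 4)*(n^3 + n^2 - 4*n - 4) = n*(n - 4)*(n + 1)*(n^2 - 4) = n*(n - 4)*(n - 2)*(n + 1)*(n + 2)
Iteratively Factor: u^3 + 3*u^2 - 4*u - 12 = (u + 3)*(u^2 - 4) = (u - 2)*(u + 3)*(u + 2)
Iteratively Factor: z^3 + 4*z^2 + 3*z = (z)*(z^2 + 4*z + 3) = z*(z + 3)*(z + 1)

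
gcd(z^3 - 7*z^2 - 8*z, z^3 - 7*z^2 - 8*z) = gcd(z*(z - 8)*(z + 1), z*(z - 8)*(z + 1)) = z^3 - 7*z^2 - 8*z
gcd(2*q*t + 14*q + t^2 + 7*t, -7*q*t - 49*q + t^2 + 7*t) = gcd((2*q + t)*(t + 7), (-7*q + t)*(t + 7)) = t + 7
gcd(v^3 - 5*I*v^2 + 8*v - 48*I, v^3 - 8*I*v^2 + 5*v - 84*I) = v^2 - I*v + 12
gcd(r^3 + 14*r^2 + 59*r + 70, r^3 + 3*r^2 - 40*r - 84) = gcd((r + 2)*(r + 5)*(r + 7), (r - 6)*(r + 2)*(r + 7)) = r^2 + 9*r + 14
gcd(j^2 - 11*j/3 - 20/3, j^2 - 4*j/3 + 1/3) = 1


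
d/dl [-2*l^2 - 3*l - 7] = -4*l - 3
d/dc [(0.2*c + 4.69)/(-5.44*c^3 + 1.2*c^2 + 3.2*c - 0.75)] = (2.176*c^3 + 76.3008*c^2 - 11.256*c - 15.158)/(29.5936*c^6 - 13.056*c^5 - 33.376*c^4 + 15.84*c^3 + 8.44*c^2 - 4.8*c + 0.5625)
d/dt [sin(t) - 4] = cos(t)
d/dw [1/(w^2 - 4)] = -2*w/(w^2 - 4)^2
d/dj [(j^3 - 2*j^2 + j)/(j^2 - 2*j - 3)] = (j^4 - 4*j^3 - 6*j^2 + 12*j - 3)/(j^4 - 4*j^3 - 2*j^2 + 12*j + 9)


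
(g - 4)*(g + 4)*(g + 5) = g^3 + 5*g^2 - 16*g - 80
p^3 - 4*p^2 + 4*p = p*(p - 2)^2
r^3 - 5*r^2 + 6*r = r*(r - 3)*(r - 2)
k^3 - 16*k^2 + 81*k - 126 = (k - 7)*(k - 6)*(k - 3)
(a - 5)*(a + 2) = a^2 - 3*a - 10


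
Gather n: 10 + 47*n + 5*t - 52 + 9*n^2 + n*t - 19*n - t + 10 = 9*n^2 + n*(t + 28) + 4*t - 32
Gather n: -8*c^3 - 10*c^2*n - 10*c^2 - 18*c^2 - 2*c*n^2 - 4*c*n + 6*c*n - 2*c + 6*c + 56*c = -8*c^3 - 28*c^2 - 2*c*n^2 + 60*c + n*(-10*c^2 + 2*c)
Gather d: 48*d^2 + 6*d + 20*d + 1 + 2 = 48*d^2 + 26*d + 3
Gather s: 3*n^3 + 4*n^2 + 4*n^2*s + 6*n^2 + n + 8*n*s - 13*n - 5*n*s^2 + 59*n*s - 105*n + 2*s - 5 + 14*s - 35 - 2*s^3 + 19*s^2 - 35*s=3*n^3 + 10*n^2 - 117*n - 2*s^3 + s^2*(19 - 5*n) + s*(4*n^2 + 67*n - 19) - 40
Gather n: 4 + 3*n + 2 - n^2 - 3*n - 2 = 4 - n^2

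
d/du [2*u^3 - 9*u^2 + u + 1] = 6*u^2 - 18*u + 1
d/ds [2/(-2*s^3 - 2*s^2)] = (3*s + 2)/(s^3*(s + 1)^2)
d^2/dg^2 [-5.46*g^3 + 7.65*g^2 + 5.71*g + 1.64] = 15.3 - 32.76*g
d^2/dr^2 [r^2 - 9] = 2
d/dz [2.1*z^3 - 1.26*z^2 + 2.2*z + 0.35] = 6.3*z^2 - 2.52*z + 2.2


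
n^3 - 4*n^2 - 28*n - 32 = (n - 8)*(n + 2)^2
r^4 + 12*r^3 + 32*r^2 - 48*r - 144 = (r - 2)*(r + 2)*(r + 6)^2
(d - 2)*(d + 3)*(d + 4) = d^3 + 5*d^2 - 2*d - 24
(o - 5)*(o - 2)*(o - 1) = o^3 - 8*o^2 + 17*o - 10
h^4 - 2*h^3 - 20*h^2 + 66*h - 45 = (h - 3)^2*(h - 1)*(h + 5)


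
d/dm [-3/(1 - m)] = -3/(m - 1)^2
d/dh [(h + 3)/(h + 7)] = 4/(h + 7)^2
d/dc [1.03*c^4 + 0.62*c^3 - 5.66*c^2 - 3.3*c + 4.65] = 4.12*c^3 + 1.86*c^2 - 11.32*c - 3.3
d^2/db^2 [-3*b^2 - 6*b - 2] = -6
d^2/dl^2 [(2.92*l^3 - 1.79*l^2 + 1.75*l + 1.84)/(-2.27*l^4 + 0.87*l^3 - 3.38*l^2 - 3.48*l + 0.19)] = (-30.092936*l^9 + 55.342146*l^8 + 5.00262599999996*l^7 + 146.674818*l^6 - 232.447734*l^5 - 100.16958*l^4 - 157.974286*l^3 - 80.271024*l^2 - 135.407556*l - 49.11453)/(11.697083*l^12 - 13.449069*l^11 + 57.404895*l^10 + 13.086801*l^9 + 41.302065*l^8 + 140.539626*l^7 + 50.508371*l^6 + 82.009332*l^5 + 119.984853*l^4 + 28.640835*l^3 - 6.536874*l^2 + 0.376884*l - 0.006859)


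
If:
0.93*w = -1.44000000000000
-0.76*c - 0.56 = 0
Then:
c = -0.74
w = -1.55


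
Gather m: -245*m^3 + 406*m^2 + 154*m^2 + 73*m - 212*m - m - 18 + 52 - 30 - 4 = -245*m^3 + 560*m^2 - 140*m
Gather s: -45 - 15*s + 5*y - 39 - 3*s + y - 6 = -18*s + 6*y - 90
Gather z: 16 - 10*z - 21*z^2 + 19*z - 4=-21*z^2 + 9*z + 12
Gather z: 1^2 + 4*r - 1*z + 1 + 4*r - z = 8*r - 2*z + 2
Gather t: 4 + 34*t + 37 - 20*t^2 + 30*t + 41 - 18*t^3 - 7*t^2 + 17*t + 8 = -18*t^3 - 27*t^2 + 81*t + 90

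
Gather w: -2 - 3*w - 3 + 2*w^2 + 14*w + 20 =2*w^2 + 11*w + 15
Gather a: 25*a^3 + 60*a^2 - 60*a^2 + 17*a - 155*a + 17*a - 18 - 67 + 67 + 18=25*a^3 - 121*a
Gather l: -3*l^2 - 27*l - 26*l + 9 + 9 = -3*l^2 - 53*l + 18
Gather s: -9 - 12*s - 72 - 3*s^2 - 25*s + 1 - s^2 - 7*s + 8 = -4*s^2 - 44*s - 72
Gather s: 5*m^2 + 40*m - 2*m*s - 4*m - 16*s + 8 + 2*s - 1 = 5*m^2 + 36*m + s*(-2*m - 14) + 7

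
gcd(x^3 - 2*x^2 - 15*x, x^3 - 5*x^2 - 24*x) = x^2 + 3*x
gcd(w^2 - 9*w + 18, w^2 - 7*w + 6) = w - 6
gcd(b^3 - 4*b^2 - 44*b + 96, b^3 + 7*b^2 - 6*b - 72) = b + 6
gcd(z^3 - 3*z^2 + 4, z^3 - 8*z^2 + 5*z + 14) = z^2 - z - 2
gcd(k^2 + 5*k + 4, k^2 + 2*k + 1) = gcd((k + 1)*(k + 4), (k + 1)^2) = k + 1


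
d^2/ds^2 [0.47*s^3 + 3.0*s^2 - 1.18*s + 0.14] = 2.82*s + 6.0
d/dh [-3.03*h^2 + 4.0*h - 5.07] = 4.0 - 6.06*h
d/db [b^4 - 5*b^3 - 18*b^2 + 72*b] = 4*b^3 - 15*b^2 - 36*b + 72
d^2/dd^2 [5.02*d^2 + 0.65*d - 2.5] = 10.0400000000000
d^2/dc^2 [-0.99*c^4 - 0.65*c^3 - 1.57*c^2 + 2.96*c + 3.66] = -11.88*c^2 - 3.9*c - 3.14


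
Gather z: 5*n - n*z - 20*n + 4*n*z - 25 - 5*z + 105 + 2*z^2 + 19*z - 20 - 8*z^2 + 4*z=-15*n - 6*z^2 + z*(3*n + 18) + 60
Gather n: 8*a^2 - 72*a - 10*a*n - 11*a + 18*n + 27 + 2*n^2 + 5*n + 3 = 8*a^2 - 83*a + 2*n^2 + n*(23 - 10*a) + 30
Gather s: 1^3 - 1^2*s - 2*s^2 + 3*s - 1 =-2*s^2 + 2*s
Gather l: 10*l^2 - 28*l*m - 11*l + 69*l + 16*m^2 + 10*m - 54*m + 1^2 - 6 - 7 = 10*l^2 + l*(58 - 28*m) + 16*m^2 - 44*m - 12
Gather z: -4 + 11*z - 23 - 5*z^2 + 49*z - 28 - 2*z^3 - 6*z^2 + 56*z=-2*z^3 - 11*z^2 + 116*z - 55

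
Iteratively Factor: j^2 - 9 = (j - 3)*(j + 3)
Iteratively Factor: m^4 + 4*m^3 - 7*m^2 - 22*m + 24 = (m - 1)*(m^3 + 5*m^2 - 2*m - 24) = (m - 2)*(m - 1)*(m^2 + 7*m + 12) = (m - 2)*(m - 1)*(m + 3)*(m + 4)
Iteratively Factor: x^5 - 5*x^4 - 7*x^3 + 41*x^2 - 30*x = (x - 5)*(x^4 - 7*x^2 + 6*x) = (x - 5)*(x - 2)*(x^3 + 2*x^2 - 3*x) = x*(x - 5)*(x - 2)*(x^2 + 2*x - 3) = x*(x - 5)*(x - 2)*(x - 1)*(x + 3)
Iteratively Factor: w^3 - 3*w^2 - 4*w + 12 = (w - 2)*(w^2 - w - 6) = (w - 2)*(w + 2)*(w - 3)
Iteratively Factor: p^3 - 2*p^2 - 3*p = (p - 3)*(p^2 + p) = (p - 3)*(p + 1)*(p)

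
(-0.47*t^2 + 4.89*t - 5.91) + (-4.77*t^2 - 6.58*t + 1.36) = -5.24*t^2 - 1.69*t - 4.55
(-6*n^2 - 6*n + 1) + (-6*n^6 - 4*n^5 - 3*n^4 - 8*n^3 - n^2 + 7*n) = -6*n^6 - 4*n^5 - 3*n^4 - 8*n^3 - 7*n^2 + n + 1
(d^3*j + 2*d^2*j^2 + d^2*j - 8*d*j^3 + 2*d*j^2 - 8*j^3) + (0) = d^3*j + 2*d^2*j^2 + d^2*j - 8*d*j^3 + 2*d*j^2 - 8*j^3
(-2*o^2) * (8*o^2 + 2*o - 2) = -16*o^4 - 4*o^3 + 4*o^2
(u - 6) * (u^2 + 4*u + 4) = u^3 - 2*u^2 - 20*u - 24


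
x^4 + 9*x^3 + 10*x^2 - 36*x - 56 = (x - 2)*(x + 2)^2*(x + 7)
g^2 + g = g*(g + 1)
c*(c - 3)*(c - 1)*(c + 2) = c^4 - 2*c^3 - 5*c^2 + 6*c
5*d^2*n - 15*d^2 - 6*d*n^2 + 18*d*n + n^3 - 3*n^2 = (-5*d + n)*(-d + n)*(n - 3)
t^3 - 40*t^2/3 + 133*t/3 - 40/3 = (t - 8)*(t - 5)*(t - 1/3)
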